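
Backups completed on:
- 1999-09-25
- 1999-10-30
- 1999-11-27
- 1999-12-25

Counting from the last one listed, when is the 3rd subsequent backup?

All Saturdays; the gaps (35, 28, 28) vary with month length.
This is the last Saturday of each month.
Last Saturday of January 2000: 2000-01-29.
February 2000 ends with Saturday 2000-02-26.
March 2000 ends with Saturday 2000-03-25.

2000-03-25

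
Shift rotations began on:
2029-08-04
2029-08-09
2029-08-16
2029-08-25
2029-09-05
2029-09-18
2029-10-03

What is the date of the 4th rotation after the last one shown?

2029-12-22

The spacing grows by 2 each time: 5, 7, 9, 11, 13, 15 days.
Next gap: 17 days. 2029-10-03 + 17 days = 2029-10-20.
Next gap: 19 days. 2029-10-20 + 19 days = 2029-11-08.
Next gap: 21 days. 2029-11-08 + 21 days = 2029-11-29.
Next gap: 23 days. 2029-11-29 + 23 days = 2029-12-22.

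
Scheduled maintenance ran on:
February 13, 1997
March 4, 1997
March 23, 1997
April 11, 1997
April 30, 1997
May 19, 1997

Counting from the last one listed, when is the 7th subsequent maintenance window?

The spacing is 19, 19, 19, 19, 19 days — always 19 days.
May 19, 1997 + 19 days = June 7, 1997.
June 7, 1997 + 19 days = June 26, 1997.
June 26, 1997 + 19 days = July 15, 1997.
July 15, 1997 + 19 days = August 3, 1997.
August 3, 1997 + 19 days = August 22, 1997.
August 22, 1997 + 19 days = September 10, 1997.
September 10, 1997 + 19 days = September 29, 1997.

September 29, 1997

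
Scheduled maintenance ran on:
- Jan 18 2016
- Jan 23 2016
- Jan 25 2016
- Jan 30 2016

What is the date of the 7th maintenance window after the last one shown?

Gaps: 5, 2, 5 days — not constant, but cyclic with period 2.
The events fall on every Monday and Saturday.
The following Monday is Feb 1 2016.
The following Saturday is Feb 6 2016.
Next Monday: Feb 8 2016.
Next Saturday: Feb 13 2016.
The following Monday is Feb 15 2016.
Next Saturday: Feb 20 2016.
Next Monday: Feb 22 2016.

Feb 22 2016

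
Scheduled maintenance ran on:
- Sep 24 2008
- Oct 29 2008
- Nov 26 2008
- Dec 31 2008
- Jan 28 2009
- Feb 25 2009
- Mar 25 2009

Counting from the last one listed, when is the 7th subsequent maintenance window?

Oct 28 2009

All Wednesdays; the gaps (35, 28, 35, 28, 28, 28) vary with month length.
This is the last Wednesday of each month.
Last Wednesday of April 2009: Apr 29 2009.
May 2009 ends with Wednesday May 27 2009.
June 2009 ends with Wednesday Jun 24 2009.
July 2009 ends with Wednesday Jul 29 2009.
Last Wednesday of August 2009: Aug 26 2009.
September 2009 ends with Wednesday Sep 30 2009.
Last Wednesday of October 2009: Oct 28 2009.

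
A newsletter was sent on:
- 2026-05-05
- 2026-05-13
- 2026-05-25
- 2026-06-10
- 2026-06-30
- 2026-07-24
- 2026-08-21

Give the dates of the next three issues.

2026-09-22, 2026-10-28, 2026-12-07

Intervals are 8, 12, 16, 20, 24, 28 days — an arithmetic progression with common difference 4.
Next gap: 32 days. 2026-08-21 + 32 days = 2026-09-22.
Next gap: 36 days. 2026-09-22 + 36 days = 2026-10-28.
Next gap: 40 days. 2026-10-28 + 40 days = 2026-12-07.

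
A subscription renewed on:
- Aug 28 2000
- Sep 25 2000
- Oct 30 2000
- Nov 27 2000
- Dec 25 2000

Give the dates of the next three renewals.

Jan 29 2001, Feb 26 2001, Mar 26 2001

These are Mondays with 28, 35, 28, 28-day gaps.
Each is the final Monday of its month — Oct 30 2000 is past the 28th, so '4th Monday' doesn't fit.
January 2001 ends with Monday Jan 29 2001.
February 2001 ends with Monday Feb 26 2001.
Last Monday of March 2001: Mar 26 2001.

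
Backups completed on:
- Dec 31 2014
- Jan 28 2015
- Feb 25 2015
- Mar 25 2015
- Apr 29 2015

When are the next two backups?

May 27 2015, Jun 24 2015

Every date is a Wednesday; gaps 28, 28, 28, 35 days.
Each is the last Wednesday of its month (at least one falls on the 29th or later, ruling out '4th Wednesday').
May 2015 ends with Wednesday May 27 2015.
Last Wednesday of June 2015: Jun 24 2015.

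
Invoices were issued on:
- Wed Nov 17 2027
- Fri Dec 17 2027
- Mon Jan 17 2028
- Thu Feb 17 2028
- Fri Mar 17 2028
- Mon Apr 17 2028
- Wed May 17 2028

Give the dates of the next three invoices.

Sat Jun 17 2028, Mon Jul 17 2028, Thu Aug 17 2028

The day-of-month is always 17 (30, 31, 31, 29, 31, 30 days between events).
So this recurs on the 17th of each month.
June 2028: Sat Jun 17 2028.
Next: July 2028 → Mon Jul 17 2028.
August 2028: Thu Aug 17 2028.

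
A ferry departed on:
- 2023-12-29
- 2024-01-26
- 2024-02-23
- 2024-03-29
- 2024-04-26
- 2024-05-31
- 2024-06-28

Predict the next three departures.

Every date is a Friday; gaps 28, 28, 35, 28, 35, 28 days.
Each is the last Friday of its month (at least one falls on the 29th or later, ruling out '4th Friday').
Last Friday of July 2024: 2024-07-26.
August 2024 ends with Friday 2024-08-30.
Last Friday of September 2024: 2024-09-27.

2024-07-26, 2024-08-30, 2024-09-27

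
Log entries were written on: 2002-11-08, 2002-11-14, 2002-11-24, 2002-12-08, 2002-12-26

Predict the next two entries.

2003-01-17, 2003-02-12

Intervals are 6, 10, 14, 18 days — an arithmetic progression with common difference 4.
Next gap: 22 days. 2002-12-26 + 22 days = 2003-01-17.
Next gap: 26 days. 2003-01-17 + 26 days = 2003-02-12.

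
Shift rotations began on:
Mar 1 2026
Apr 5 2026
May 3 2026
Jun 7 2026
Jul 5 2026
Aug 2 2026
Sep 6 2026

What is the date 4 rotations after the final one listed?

Jan 3 2027

Gaps: 35, 28, 35, 28, 28, 35 days — a mix of 28 and 35. Every date is a Sunday.
Each is the 1st Sunday of its month.
1st Sunday of October 2026: Oct 4 2026.
November 2026 — 1st Sunday is Nov 1 2026.
December 2026 — 1st Sunday is Dec 6 2026.
January 2027 — 1st Sunday is Jan 3 2027.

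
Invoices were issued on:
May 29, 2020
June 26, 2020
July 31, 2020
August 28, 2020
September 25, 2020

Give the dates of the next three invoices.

These are Fridays with 28, 35, 28, 28-day gaps.
Each is the final Friday of its month — May 29, 2020 is past the 28th, so '4th Friday' doesn't fit.
Last Friday of October 2020: October 30, 2020.
Last Friday of November 2020: November 27, 2020.
December 2020 ends with Friday December 25, 2020.

October 30, 2020; November 27, 2020; December 25, 2020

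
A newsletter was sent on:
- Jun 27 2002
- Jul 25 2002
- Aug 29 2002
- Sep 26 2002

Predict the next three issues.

These are Thursdays with 28, 35, 28-day gaps.
Each is the final Thursday of its month — Aug 29 2002 is past the 28th, so '4th Thursday' doesn't fit.
Last Thursday of October 2002: Oct 31 2002.
November 2002 ends with Thursday Nov 28 2002.
December 2002 ends with Thursday Dec 26 2002.

Oct 31 2002, Nov 28 2002, Dec 26 2002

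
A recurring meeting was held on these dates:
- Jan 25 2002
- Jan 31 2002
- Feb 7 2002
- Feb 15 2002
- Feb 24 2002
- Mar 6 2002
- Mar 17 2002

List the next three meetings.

Mar 29 2002, Apr 11 2002, Apr 25 2002

Gaps: 6, 7, 8, 9, 10, 11 days — each gap is 1 larger than the previous one.
Next gap: 12 days. Mar 17 2002 + 12 days = Mar 29 2002.
Next gap: 13 days. Mar 29 2002 + 13 days = Apr 11 2002.
Next gap: 14 days. Apr 11 2002 + 14 days = Apr 25 2002.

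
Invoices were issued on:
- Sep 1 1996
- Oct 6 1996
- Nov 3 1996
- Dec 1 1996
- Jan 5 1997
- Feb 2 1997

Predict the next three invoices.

All dates are Sundays, 35, 28, 28, 35, 28 days apart.
Specifically, the 1st Sunday of each month.
March 1997 — 1st Sunday is Mar 2 1997.
1st Sunday of April 1997: Apr 6 1997.
May 1997 — 1st Sunday is May 4 1997.

Mar 2 1997, Apr 6 1997, May 4 1997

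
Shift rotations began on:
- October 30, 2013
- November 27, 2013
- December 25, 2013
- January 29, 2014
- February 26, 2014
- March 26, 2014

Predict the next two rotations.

April 30, 2014; May 28, 2014

Every date is a Wednesday; gaps 28, 28, 35, 28, 28 days.
Each is the last Wednesday of its month (at least one falls on the 29th or later, ruling out '4th Wednesday').
April 2014 ends with Wednesday April 30, 2014.
May 2014 ends with Wednesday May 28, 2014.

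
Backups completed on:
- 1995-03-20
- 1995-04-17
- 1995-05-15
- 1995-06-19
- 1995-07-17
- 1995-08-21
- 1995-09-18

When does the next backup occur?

1995-10-16

All dates are Mondays, 28, 28, 35, 28, 35, 28 days apart.
Specifically, the 3rd Monday of each month.
October 1995 — 3rd Monday is 1995-10-16.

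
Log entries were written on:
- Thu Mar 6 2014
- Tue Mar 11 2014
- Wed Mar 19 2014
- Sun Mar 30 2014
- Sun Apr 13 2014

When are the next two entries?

Wed Apr 30 2014, Tue May 20 2014

The spacing grows by 3 each time: 5, 8, 11, 14 days.
Next gap: 17 days. Sun Apr 13 2014 + 17 days = Wed Apr 30 2014.
Next gap: 20 days. Wed Apr 30 2014 + 20 days = Tue May 20 2014.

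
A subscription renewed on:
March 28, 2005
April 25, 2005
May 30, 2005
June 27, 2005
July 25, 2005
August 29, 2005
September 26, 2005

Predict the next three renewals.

October 31, 2005; November 28, 2005; December 26, 2005

All Mondays; the gaps (28, 35, 28, 28, 35, 28) vary with month length.
This is the last Monday of each month.
Last Monday of October 2005: October 31, 2005.
Last Monday of November 2005: November 28, 2005.
December 2005 ends with Monday December 26, 2005.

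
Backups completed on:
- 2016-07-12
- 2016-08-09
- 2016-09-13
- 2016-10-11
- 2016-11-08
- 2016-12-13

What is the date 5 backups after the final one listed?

2017-05-09

Gaps: 28, 35, 28, 28, 35 days — a mix of 28 and 35. Every date is a Tuesday.
Each is the 2nd Tuesday of its month.
2nd Tuesday of January 2017: 2017-01-10.
2nd Tuesday of February 2017: 2017-02-14.
March 2017 — 2nd Tuesday is 2017-03-14.
2nd Tuesday of April 2017: 2017-04-11.
May 2017 — 2nd Tuesday is 2017-05-09.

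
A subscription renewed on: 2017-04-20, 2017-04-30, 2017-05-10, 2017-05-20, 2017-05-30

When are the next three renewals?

2017-06-09, 2017-06-19, 2017-06-29

Gaps between consecutive events: 10, 10, 10, 10 days — a constant 10-day interval.
2017-05-30 + 10 days = 2017-06-09.
2017-06-09 + 10 days = 2017-06-19.
2017-06-19 + 10 days = 2017-06-29.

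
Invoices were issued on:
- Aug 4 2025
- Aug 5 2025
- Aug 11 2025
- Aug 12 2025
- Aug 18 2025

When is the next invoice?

Aug 19 2025

Gaps: 1, 6, 1, 6 days — not constant, but cyclic with period 2.
The events fall on every Monday and Tuesday.
Next Tuesday: Aug 19 2025.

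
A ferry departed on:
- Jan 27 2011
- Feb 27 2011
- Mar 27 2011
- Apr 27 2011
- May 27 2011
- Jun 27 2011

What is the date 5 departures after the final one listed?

Nov 27 2011

Each date is the 27th; the gaps (31, 28, 31, 30, 31) track the month lengths.
The rule is the 27th of each month.
July 2011: Jul 27 2011.
August 2011: Aug 27 2011.
September 2011: Sep 27 2011.
October 2011: Oct 27 2011.
Next: November 2011 → Nov 27 2011.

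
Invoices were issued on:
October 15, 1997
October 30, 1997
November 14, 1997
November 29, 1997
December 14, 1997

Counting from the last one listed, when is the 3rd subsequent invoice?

January 28, 1998

Gaps between consecutive events: 15, 15, 15, 15 days — a constant 15-day interval.
December 14, 1997 + 15 days = December 29, 1997.
December 29, 1997 + 15 days = January 13, 1998.
January 13, 1998 + 15 days = January 28, 1998.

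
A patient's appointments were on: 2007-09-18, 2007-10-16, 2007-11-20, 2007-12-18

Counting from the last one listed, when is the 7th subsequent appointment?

All dates are Tuesdays, 28, 35, 28 days apart.
Specifically, the 3rd Tuesday of each month.
January 2008 — 3rd Tuesday is 2008-01-15.
February 2008 — 3rd Tuesday is 2008-02-19.
March 2008 — 3rd Tuesday is 2008-03-18.
April 2008 — 3rd Tuesday is 2008-04-15.
May 2008 — 3rd Tuesday is 2008-05-20.
June 2008 — 3rd Tuesday is 2008-06-17.
3rd Tuesday of July 2008: 2008-07-15.

2008-07-15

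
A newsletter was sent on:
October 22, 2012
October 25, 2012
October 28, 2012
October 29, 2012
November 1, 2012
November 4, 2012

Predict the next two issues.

Gaps: 3, 3, 1, 3, 3 days — not constant, but cyclic with period 3.
The events fall on every Monday, Thursday and Sunday.
Next Monday: November 5, 2012.
Next Thursday: November 8, 2012.

November 5, 2012; November 8, 2012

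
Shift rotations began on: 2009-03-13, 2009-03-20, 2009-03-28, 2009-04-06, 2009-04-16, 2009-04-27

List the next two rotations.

Gaps: 7, 8, 9, 10, 11 days — each gap is 1 larger than the previous one.
Next gap: 12 days. 2009-04-27 + 12 days = 2009-05-09.
Next gap: 13 days. 2009-05-09 + 13 days = 2009-05-22.

2009-05-09, 2009-05-22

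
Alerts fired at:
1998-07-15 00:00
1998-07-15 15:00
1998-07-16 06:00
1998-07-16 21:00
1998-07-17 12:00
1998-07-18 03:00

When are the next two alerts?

Gaps: 15, 15, 15, 15, 15 hours — each event is 15 hours after the previous one.
1998-07-18 03:00 + 15 h = 1998-07-18 18:00.
1998-07-18 18:00 + 15 h = 1998-07-19 09:00.

1998-07-18 18:00, 1998-07-19 09:00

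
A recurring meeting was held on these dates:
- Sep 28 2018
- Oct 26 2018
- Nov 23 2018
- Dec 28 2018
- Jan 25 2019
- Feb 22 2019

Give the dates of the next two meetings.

Gaps: 28, 28, 35, 28, 28 days — a mix of 28 and 35. Every date is a Friday.
Each is the 4th Friday of its month.
4th Friday of March 2019: Mar 22 2019.
4th Friday of April 2019: Apr 26 2019.

Mar 22 2019, Apr 26 2019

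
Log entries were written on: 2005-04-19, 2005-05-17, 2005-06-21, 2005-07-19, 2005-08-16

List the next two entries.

2005-09-20, 2005-10-18

All dates are Tuesdays, 28, 35, 28, 28 days apart.
Specifically, the 3rd Tuesday of each month.
September 2005 — 3rd Tuesday is 2005-09-20.
3rd Tuesday of October 2005: 2005-10-18.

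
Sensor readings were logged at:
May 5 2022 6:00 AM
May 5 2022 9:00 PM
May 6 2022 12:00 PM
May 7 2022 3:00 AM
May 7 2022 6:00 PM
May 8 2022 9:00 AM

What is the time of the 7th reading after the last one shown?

The interval is a steady 15 hours (15, 15, 15, 15, 15).
May 8 2022 9:00 AM + 15 h = May 9 2022 12:00 AM.
May 9 2022 12:00 AM + 15 h = May 9 2022 3:00 PM.
May 9 2022 3:00 PM + 15 h = May 10 2022 6:00 AM.
May 10 2022 6:00 AM + 15 h = May 10 2022 9:00 PM.
May 10 2022 9:00 PM + 15 h = May 11 2022 12:00 PM.
May 11 2022 12:00 PM + 15 h = May 12 2022 3:00 AM.
May 12 2022 3:00 AM + 15 h = May 12 2022 6:00 PM.

May 12 2022 6:00 PM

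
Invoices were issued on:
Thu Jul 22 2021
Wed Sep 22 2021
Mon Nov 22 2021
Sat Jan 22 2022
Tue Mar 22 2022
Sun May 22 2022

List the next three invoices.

The day-of-month is always 22 (62, 61, 61, 59, 61 days between events).
So this recurs on the 22nd of every 2 months.
July 2022: Fri Jul 22 2022.
September 2022: Thu Sep 22 2022.
November 2022: Tue Nov 22 2022.

Fri Jul 22 2022, Thu Sep 22 2022, Tue Nov 22 2022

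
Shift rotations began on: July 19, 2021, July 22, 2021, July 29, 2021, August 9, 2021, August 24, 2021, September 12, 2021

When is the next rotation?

Gaps: 3, 7, 11, 15, 19 days — each gap is 4 larger than the previous one.
Next gap: 23 days. September 12, 2021 + 23 days = October 5, 2021.

October 5, 2021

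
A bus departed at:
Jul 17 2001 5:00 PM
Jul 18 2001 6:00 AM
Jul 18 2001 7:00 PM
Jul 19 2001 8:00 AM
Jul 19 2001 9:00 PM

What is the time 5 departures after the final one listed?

Spacing: 13, 13, 13, 13 h — constant 13 h.
Jul 19 2001 9:00 PM + 13 h = Jul 20 2001 10:00 AM.
Jul 20 2001 10:00 AM + 13 h = Jul 20 2001 11:00 PM.
Jul 20 2001 11:00 PM + 13 h = Jul 21 2001 12:00 PM.
Jul 21 2001 12:00 PM + 13 h = Jul 22 2001 1:00 AM.
Jul 22 2001 1:00 AM + 13 h = Jul 22 2001 2:00 PM.

Jul 22 2001 2:00 PM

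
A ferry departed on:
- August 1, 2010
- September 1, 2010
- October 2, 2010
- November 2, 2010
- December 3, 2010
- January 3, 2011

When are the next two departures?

February 3, 2011; March 6, 2011

Every event comes 31 days after the last (31, 31, 31, 31, 31).
January 3, 2011 + 31 days = February 3, 2011.
February 3, 2011 + 31 days = March 6, 2011.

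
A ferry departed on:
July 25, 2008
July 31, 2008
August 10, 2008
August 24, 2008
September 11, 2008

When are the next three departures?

Intervals are 6, 10, 14, 18 days — an arithmetic progression with common difference 4.
Next gap: 22 days. September 11, 2008 + 22 days = October 3, 2008.
Next gap: 26 days. October 3, 2008 + 26 days = October 29, 2008.
Next gap: 30 days. October 29, 2008 + 30 days = November 28, 2008.

October 3, 2008; October 29, 2008; November 28, 2008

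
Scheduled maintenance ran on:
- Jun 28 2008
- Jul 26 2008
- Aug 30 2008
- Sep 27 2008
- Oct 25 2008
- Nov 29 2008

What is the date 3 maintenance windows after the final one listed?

These are Saturdays with 28, 35, 28, 28, 35-day gaps.
Each is the final Saturday of its month — Aug 30 2008 is past the 28th, so '4th Saturday' doesn't fit.
Last Saturday of December 2008: Dec 27 2008.
January 2009 ends with Saturday Jan 31 2009.
February 2009 ends with Saturday Feb 28 2009.

Feb 28 2009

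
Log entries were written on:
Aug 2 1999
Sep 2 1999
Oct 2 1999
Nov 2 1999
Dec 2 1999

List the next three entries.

The day-of-month is always 2 (31, 30, 31, 30 days between events).
So this recurs on the 2nd of each month.
January 2000: Jan 2 2000.
Next: February 2000 → Feb 2 2000.
March 2000: Mar 2 2000.

Jan 2 2000, Feb 2 2000, Mar 2 2000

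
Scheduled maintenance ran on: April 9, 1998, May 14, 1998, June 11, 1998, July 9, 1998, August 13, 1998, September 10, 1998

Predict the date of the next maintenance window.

These are Thursdays at 28- or 35-day spacing (35, 28, 28, 35, 28).
The pattern: 2nd Thursday of the month.
2nd Thursday of October 1998: October 8, 1998.

October 8, 1998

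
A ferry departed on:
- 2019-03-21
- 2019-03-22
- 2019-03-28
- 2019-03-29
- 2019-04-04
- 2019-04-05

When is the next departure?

The gap pattern 1, 6, 1, 6, 1 repeats every 2 events.
These are the Thursdays and Fridays of each week.
The following Thursday is 2019-04-11.

2019-04-11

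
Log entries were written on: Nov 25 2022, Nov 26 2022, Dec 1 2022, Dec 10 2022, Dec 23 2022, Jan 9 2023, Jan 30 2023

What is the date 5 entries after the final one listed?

Jul 14 2023

Gaps: 1, 5, 9, 13, 17, 21 days — each gap is 4 larger than the previous one.
Next gap: 25 days. Jan 30 2023 + 25 days = Feb 24 2023.
Next gap: 29 days. Feb 24 2023 + 29 days = Mar 25 2023.
Next gap: 33 days. Mar 25 2023 + 33 days = Apr 27 2023.
Next gap: 37 days. Apr 27 2023 + 37 days = Jun 3 2023.
Next gap: 41 days. Jun 3 2023 + 41 days = Jul 14 2023.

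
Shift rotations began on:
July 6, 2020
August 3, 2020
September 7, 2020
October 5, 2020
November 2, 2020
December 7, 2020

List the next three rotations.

January 4, 2021; February 1, 2021; March 1, 2021

These are Mondays at 28- or 35-day spacing (28, 35, 28, 28, 35).
The pattern: 1st Monday of the month.
January 2021 — 1st Monday is January 4, 2021.
1st Monday of February 2021: February 1, 2021.
March 2021 — 1st Monday is March 1, 2021.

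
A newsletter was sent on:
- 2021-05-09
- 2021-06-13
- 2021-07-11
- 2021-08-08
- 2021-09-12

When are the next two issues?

2021-10-10, 2021-11-14

These are Sundays at 28- or 35-day spacing (35, 28, 28, 35).
The pattern: 2nd Sunday of the month.
2nd Sunday of October 2021: 2021-10-10.
2nd Sunday of November 2021: 2021-11-14.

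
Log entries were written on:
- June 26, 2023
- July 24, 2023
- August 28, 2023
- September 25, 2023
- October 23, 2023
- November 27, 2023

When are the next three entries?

Gaps: 28, 35, 28, 28, 35 days — a mix of 28 and 35. Every date is a Monday.
Each is the 4th Monday of its month.
4th Monday of December 2023: December 25, 2023.
January 2024 — 4th Monday is January 22, 2024.
4th Monday of February 2024: February 26, 2024.

December 25, 2023; January 22, 2024; February 26, 2024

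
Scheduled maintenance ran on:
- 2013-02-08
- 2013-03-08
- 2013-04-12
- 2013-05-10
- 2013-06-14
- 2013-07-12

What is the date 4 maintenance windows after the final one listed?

All dates are Fridays, 28, 35, 28, 35, 28 days apart.
Specifically, the 2nd Friday of each month.
2nd Friday of August 2013: 2013-08-09.
September 2013 — 2nd Friday is 2013-09-13.
October 2013 — 2nd Friday is 2013-10-11.
2nd Friday of November 2013: 2013-11-08.

2013-11-08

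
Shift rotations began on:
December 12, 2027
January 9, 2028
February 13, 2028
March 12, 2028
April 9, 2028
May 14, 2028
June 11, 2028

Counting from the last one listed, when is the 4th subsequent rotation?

October 8, 2028

All dates are Sundays, 28, 35, 28, 28, 35, 28 days apart.
Specifically, the 2nd Sunday of each month.
2nd Sunday of July 2028: July 9, 2028.
2nd Sunday of August 2028: August 13, 2028.
September 2028 — 2nd Sunday is September 10, 2028.
2nd Sunday of October 2028: October 8, 2028.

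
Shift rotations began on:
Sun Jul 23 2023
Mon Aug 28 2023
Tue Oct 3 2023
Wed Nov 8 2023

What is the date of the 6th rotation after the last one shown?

The spacing is 36, 36, 36 days — always 36 days.
Wed Nov 8 2023 + 36 days = Thu Dec 14 2023.
Thu Dec 14 2023 + 36 days = Fri Jan 19 2024.
Fri Jan 19 2024 + 36 days = Sat Feb 24 2024.
Sat Feb 24 2024 + 36 days = Sun Mar 31 2024.
Sun Mar 31 2024 + 36 days = Mon May 6 2024.
Mon May 6 2024 + 36 days = Tue Jun 11 2024.

Tue Jun 11 2024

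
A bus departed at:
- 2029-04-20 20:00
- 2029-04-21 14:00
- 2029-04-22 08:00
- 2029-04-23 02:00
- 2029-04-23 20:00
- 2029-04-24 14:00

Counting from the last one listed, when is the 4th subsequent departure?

The interval is a steady 18 hours (18, 18, 18, 18, 18).
2029-04-24 14:00 + 18 h = 2029-04-25 08:00.
2029-04-25 08:00 + 18 h = 2029-04-26 02:00.
2029-04-26 02:00 + 18 h = 2029-04-26 20:00.
2029-04-26 20:00 + 18 h = 2029-04-27 14:00.

2029-04-27 14:00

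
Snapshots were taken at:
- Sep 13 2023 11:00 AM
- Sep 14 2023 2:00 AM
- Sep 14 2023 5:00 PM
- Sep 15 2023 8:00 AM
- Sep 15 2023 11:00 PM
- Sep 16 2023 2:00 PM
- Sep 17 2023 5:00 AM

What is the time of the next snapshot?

Spacing: 15, 15, 15, 15, 15, 15 h — constant 15 h.
Sep 17 2023 5:00 AM + 15 h = Sep 17 2023 8:00 PM.

Sep 17 2023 8:00 PM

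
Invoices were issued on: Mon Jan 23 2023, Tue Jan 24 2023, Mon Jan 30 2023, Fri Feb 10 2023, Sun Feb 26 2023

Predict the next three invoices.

Gaps: 1, 6, 11, 16 days — each gap is 5 larger than the previous one.
Next gap: 21 days. Sun Feb 26 2023 + 21 days = Sun Mar 19 2023.
Next gap: 26 days. Sun Mar 19 2023 + 26 days = Fri Apr 14 2023.
Next gap: 31 days. Fri Apr 14 2023 + 31 days = Mon May 15 2023.

Sun Mar 19 2023, Fri Apr 14 2023, Mon May 15 2023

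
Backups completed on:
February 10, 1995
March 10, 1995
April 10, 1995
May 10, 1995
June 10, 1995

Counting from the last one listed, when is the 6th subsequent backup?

December 10, 1995

Each date is the 10th; the gaps (28, 31, 30, 31) track the month lengths.
The rule is the 10th of each month.
July 1995: July 10, 1995.
August 1995: August 10, 1995.
September 1995: September 10, 1995.
Next: October 1995 → October 10, 1995.
November 1995: November 10, 1995.
Next: December 1995 → December 10, 1995.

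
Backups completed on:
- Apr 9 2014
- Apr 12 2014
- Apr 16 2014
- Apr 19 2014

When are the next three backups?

Apr 23 2014, Apr 26 2014, Apr 30 2014

Gaps: 3, 4, 3 days — not constant, but cyclic with period 2.
The events fall on every Wednesday and Saturday.
Next Wednesday: Apr 23 2014.
The following Saturday is Apr 26 2014.
The following Wednesday is Apr 30 2014.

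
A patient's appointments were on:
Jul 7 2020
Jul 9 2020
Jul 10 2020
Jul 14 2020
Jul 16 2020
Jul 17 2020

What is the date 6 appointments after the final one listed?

The gap pattern 2, 1, 4, 2, 1 repeats every 3 events.
These are the Tuesdays, Thursdays and Fridays of each week.
The following Tuesday is Jul 21 2020.
Next Thursday: Jul 23 2020.
The following Friday is Jul 24 2020.
The following Tuesday is Jul 28 2020.
The following Thursday is Jul 30 2020.
The following Friday is Jul 31 2020.

Jul 31 2020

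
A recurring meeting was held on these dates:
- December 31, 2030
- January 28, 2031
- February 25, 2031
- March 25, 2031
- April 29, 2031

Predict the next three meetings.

May 27, 2031; June 24, 2031; July 29, 2031

These are Tuesdays with 28, 28, 28, 35-day gaps.
Each is the final Tuesday of its month — December 31, 2030 is past the 28th, so '4th Tuesday' doesn't fit.
Last Tuesday of May 2031: May 27, 2031.
Last Tuesday of June 2031: June 24, 2031.
Last Tuesday of July 2031: July 29, 2031.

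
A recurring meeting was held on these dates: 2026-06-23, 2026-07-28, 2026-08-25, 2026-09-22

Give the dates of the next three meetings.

2026-10-27, 2026-11-24, 2026-12-22

All dates are Tuesdays, 35, 28, 28 days apart.
Specifically, the 4th Tuesday of each month.
October 2026 — 4th Tuesday is 2026-10-27.
November 2026 — 4th Tuesday is 2026-11-24.
December 2026 — 4th Tuesday is 2026-12-22.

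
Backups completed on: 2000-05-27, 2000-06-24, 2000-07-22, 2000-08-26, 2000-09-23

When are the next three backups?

Gaps: 28, 28, 35, 28 days — a mix of 28 and 35. Every date is a Saturday.
Each is the 4th Saturday of its month.
4th Saturday of October 2000: 2000-10-28.
4th Saturday of November 2000: 2000-11-25.
December 2000 — 4th Saturday is 2000-12-23.

2000-10-28, 2000-11-25, 2000-12-23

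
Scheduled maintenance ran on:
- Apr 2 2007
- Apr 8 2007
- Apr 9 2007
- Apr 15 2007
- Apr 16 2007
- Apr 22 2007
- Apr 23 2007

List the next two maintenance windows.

Apr 29 2007, Apr 30 2007

Gaps: 6, 1, 6, 1, 6, 1 days — not constant, but cyclic with period 2.
The events fall on every Monday and Sunday.
The following Sunday is Apr 29 2007.
Next Monday: Apr 30 2007.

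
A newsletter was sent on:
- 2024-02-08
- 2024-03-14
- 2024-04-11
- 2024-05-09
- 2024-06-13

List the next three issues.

All dates are Thursdays, 35, 28, 28, 35 days apart.
Specifically, the 2nd Thursday of each month.
July 2024 — 2nd Thursday is 2024-07-11.
2nd Thursday of August 2024: 2024-08-08.
September 2024 — 2nd Thursday is 2024-09-12.

2024-07-11, 2024-08-08, 2024-09-12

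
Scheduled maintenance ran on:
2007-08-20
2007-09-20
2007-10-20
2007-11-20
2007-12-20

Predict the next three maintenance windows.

Gaps: 31, 30, 31, 30 days — not constant. Every event is on the 20th of the month.
Pattern: the 20th of each month.
Next: January 2008 → 2008-01-20.
Next: February 2008 → 2008-02-20.
Next: March 2008 → 2008-03-20.

2008-01-20, 2008-02-20, 2008-03-20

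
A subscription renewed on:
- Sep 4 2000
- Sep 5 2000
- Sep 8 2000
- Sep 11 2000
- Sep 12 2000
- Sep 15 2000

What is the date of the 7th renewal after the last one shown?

Oct 2 2000

Gaps: 1, 3, 3, 1, 3 days — not constant, but cyclic with period 3.
The events fall on every Monday, Tuesday and Friday.
The following Monday is Sep 18 2000.
The following Tuesday is Sep 19 2000.
Next Friday: Sep 22 2000.
The following Monday is Sep 25 2000.
Next Tuesday: Sep 26 2000.
The following Friday is Sep 29 2000.
The following Monday is Oct 2 2000.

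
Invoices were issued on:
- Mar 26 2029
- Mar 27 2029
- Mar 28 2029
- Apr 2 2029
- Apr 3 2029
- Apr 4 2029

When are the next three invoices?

The gap pattern 1, 1, 5, 1, 1 repeats every 3 events.
These are the Mondays, Tuesdays and Wednesdays of each week.
Next Monday: Apr 9 2029.
Next Tuesday: Apr 10 2029.
The following Wednesday is Apr 11 2029.

Apr 9 2029, Apr 10 2029, Apr 11 2029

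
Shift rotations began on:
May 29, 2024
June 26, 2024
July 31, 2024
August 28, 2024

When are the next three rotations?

September 25, 2024; October 30, 2024; November 27, 2024

All Wednesdays; the gaps (28, 35, 28) vary with month length.
This is the last Wednesday of each month.
September 2024 ends with Wednesday September 25, 2024.
Last Wednesday of October 2024: October 30, 2024.
Last Wednesday of November 2024: November 27, 2024.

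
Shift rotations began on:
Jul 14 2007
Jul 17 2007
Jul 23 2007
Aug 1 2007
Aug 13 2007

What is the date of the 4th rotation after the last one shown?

The spacing grows by 3 each time: 3, 6, 9, 12 days.
Next gap: 15 days. Aug 13 2007 + 15 days = Aug 28 2007.
Next gap: 18 days. Aug 28 2007 + 18 days = Sep 15 2007.
Next gap: 21 days. Sep 15 2007 + 21 days = Oct 6 2007.
Next gap: 24 days. Oct 6 2007 + 24 days = Oct 30 2007.

Oct 30 2007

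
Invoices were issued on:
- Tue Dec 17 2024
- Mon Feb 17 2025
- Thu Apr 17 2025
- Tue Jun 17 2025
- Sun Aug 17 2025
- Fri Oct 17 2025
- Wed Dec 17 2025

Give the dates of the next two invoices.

Each date is the 17th; the gaps (62, 59, 61, 61, 61, 61) track the month lengths.
The rule is the 17th of every 2 months.
Next: February 2026 → Tue Feb 17 2026.
April 2026: Fri Apr 17 2026.

Tue Feb 17 2026, Fri Apr 17 2026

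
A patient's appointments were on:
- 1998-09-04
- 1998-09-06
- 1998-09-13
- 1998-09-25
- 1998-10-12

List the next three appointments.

1998-11-03, 1998-11-30, 1999-01-01

Gaps: 2, 7, 12, 17 days — each gap is 5 larger than the previous one.
Next gap: 22 days. 1998-10-12 + 22 days = 1998-11-03.
Next gap: 27 days. 1998-11-03 + 27 days = 1998-11-30.
Next gap: 32 days. 1998-11-30 + 32 days = 1999-01-01.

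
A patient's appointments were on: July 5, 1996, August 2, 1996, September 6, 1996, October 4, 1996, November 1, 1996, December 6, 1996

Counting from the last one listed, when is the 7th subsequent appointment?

All dates are Fridays, 28, 35, 28, 28, 35 days apart.
Specifically, the 1st Friday of each month.
1st Friday of January 1997: January 3, 1997.
1st Friday of February 1997: February 7, 1997.
March 1997 — 1st Friday is March 7, 1997.
1st Friday of April 1997: April 4, 1997.
May 1997 — 1st Friday is May 2, 1997.
1st Friday of June 1997: June 6, 1997.
1st Friday of July 1997: July 4, 1997.

July 4, 1997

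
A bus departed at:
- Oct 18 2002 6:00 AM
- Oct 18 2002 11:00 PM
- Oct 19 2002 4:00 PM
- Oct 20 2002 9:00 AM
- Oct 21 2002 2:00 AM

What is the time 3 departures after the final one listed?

Oct 23 2002 5:00 AM

Spacing: 17, 17, 17, 17 h — constant 17 h.
Oct 21 2002 2:00 AM + 17 h = Oct 21 2002 7:00 PM.
Oct 21 2002 7:00 PM + 17 h = Oct 22 2002 12:00 PM.
Oct 22 2002 12:00 PM + 17 h = Oct 23 2002 5:00 AM.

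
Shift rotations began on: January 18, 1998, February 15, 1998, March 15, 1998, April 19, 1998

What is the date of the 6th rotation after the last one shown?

October 18, 1998

All dates are Sundays, 28, 28, 35 days apart.
Specifically, the 3rd Sunday of each month.
May 1998 — 3rd Sunday is May 17, 1998.
June 1998 — 3rd Sunday is June 21, 1998.
3rd Sunday of July 1998: July 19, 1998.
August 1998 — 3rd Sunday is August 16, 1998.
September 1998 — 3rd Sunday is September 20, 1998.
3rd Sunday of October 1998: October 18, 1998.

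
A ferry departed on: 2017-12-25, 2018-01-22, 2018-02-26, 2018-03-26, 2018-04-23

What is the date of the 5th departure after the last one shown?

Gaps: 28, 35, 28, 28 days — a mix of 28 and 35. Every date is a Monday.
Each is the 4th Monday of its month.
4th Monday of May 2018: 2018-05-28.
4th Monday of June 2018: 2018-06-25.
4th Monday of July 2018: 2018-07-23.
4th Monday of August 2018: 2018-08-27.
4th Monday of September 2018: 2018-09-24.

2018-09-24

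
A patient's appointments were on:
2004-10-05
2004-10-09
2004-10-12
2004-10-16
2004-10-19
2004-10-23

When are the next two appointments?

Gaps: 4, 3, 4, 3, 4 days — not constant, but cyclic with period 2.
The events fall on every Tuesday and Saturday.
Next Tuesday: 2004-10-26.
Next Saturday: 2004-10-30.

2004-10-26, 2004-10-30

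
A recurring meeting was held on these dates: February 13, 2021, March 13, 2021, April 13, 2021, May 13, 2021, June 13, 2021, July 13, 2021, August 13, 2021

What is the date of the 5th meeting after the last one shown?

January 13, 2022

Each date is the 13th; the gaps (28, 31, 30, 31, 30, 31) track the month lengths.
The rule is the 13th of each month.
September 2021: September 13, 2021.
October 2021: October 13, 2021.
November 2021: November 13, 2021.
Next: December 2021 → December 13, 2021.
January 2022: January 13, 2022.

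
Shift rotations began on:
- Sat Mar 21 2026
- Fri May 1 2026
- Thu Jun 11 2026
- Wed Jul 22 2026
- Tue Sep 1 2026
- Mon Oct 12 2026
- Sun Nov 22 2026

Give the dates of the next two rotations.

Sat Jan 2 2027, Fri Feb 12 2027

Every event comes 41 days after the last (41, 41, 41, 41, 41, 41).
Sun Nov 22 2026 + 41 days = Sat Jan 2 2027.
Sat Jan 2 2027 + 41 days = Fri Feb 12 2027.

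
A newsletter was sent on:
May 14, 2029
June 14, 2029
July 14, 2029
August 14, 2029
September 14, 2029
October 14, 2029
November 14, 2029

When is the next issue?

Each date is the 14th; the gaps (31, 30, 31, 31, 30, 31) track the month lengths.
The rule is the 14th of each month.
December 2029: December 14, 2029.

December 14, 2029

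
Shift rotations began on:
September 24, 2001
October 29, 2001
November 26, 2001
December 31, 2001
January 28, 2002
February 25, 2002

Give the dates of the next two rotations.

March 25, 2002; April 29, 2002

Every date is a Monday; gaps 35, 28, 35, 28, 28 days.
Each is the last Monday of its month (at least one falls on the 29th or later, ruling out '4th Monday').
March 2002 ends with Monday March 25, 2002.
April 2002 ends with Monday April 29, 2002.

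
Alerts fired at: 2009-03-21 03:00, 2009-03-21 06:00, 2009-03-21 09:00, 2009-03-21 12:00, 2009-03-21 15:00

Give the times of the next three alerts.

Gaps: 3, 3, 3, 3 hours — each event is 3 hours after the previous one.
2009-03-21 15:00 + 3 h = 2009-03-21 18:00.
2009-03-21 18:00 + 3 h = 2009-03-21 21:00.
2009-03-21 21:00 + 3 h = 2009-03-22 00:00.

2009-03-21 18:00, 2009-03-21 21:00, 2009-03-22 00:00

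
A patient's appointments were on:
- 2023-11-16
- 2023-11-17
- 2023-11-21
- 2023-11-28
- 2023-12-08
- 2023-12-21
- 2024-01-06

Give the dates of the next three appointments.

Gaps: 1, 4, 7, 10, 13, 16 days — each gap is 3 larger than the previous one.
Next gap: 19 days. 2024-01-06 + 19 days = 2024-01-25.
Next gap: 22 days. 2024-01-25 + 22 days = 2024-02-16.
Next gap: 25 days. 2024-02-16 + 25 days = 2024-03-12.

2024-01-25, 2024-02-16, 2024-03-12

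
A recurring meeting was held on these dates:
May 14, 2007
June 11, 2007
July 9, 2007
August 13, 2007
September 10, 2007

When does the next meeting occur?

All dates are Mondays, 28, 28, 35, 28 days apart.
Specifically, the 2nd Monday of each month.
October 2007 — 2nd Monday is October 8, 2007.

October 8, 2007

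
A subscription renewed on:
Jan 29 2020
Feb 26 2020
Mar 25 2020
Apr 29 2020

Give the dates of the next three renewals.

May 27 2020, Jun 24 2020, Jul 29 2020

Every date is a Wednesday; gaps 28, 28, 35 days.
Each is the last Wednesday of its month (at least one falls on the 29th or later, ruling out '4th Wednesday').
Last Wednesday of May 2020: May 27 2020.
Last Wednesday of June 2020: Jun 24 2020.
July 2020 ends with Wednesday Jul 29 2020.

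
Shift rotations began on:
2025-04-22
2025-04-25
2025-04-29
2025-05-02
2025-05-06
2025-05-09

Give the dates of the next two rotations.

2025-05-13, 2025-05-16

The gap pattern 3, 4, 3, 4, 3 repeats every 2 events.
These are the Tuesdays and Fridays of each week.
The following Tuesday is 2025-05-13.
The following Friday is 2025-05-16.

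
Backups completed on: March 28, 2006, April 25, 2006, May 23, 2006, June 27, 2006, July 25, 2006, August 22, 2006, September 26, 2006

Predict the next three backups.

October 24, 2006; November 28, 2006; December 26, 2006

These are Tuesdays at 28- or 35-day spacing (28, 28, 35, 28, 28, 35).
The pattern: 4th Tuesday of the month.
October 2006 — 4th Tuesday is October 24, 2006.
November 2006 — 4th Tuesday is November 28, 2006.
4th Tuesday of December 2006: December 26, 2006.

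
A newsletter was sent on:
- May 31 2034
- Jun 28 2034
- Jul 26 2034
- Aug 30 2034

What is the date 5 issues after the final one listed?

These are Wednesdays with 28, 28, 35-day gaps.
Each is the final Wednesday of its month — May 31 2034 is past the 28th, so '4th Wednesday' doesn't fit.
Last Wednesday of September 2034: Sep 27 2034.
October 2034 ends with Wednesday Oct 25 2034.
Last Wednesday of November 2034: Nov 29 2034.
December 2034 ends with Wednesday Dec 27 2034.
Last Wednesday of January 2035: Jan 31 2035.

Jan 31 2035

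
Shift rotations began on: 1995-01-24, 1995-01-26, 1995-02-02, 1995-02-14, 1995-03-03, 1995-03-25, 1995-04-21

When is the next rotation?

Gaps: 2, 7, 12, 17, 22, 27 days — each gap is 5 larger than the previous one.
Next gap: 32 days. 1995-04-21 + 32 days = 1995-05-23.

1995-05-23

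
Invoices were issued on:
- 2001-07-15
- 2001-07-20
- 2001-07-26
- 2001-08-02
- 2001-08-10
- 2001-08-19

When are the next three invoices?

Intervals are 5, 6, 7, 8, 9 days — an arithmetic progression with common difference 1.
Next gap: 10 days. 2001-08-19 + 10 days = 2001-08-29.
Next gap: 11 days. 2001-08-29 + 11 days = 2001-09-09.
Next gap: 12 days. 2001-09-09 + 12 days = 2001-09-21.

2001-08-29, 2001-09-09, 2001-09-21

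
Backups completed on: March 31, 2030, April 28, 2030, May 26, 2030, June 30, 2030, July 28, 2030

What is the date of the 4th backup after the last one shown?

November 24, 2030

These are Sundays with 28, 28, 35, 28-day gaps.
Each is the final Sunday of its month — March 31, 2030 is past the 28th, so '4th Sunday' doesn't fit.
Last Sunday of August 2030: August 25, 2030.
Last Sunday of September 2030: September 29, 2030.
October 2030 ends with Sunday October 27, 2030.
Last Sunday of November 2030: November 24, 2030.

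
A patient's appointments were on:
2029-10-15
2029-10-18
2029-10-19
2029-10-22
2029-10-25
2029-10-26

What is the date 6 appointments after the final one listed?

2029-11-09

The gap pattern 3, 1, 3, 3, 1 repeats every 3 events.
These are the Mondays, Thursdays and Fridays of each week.
The following Monday is 2029-10-29.
Next Thursday: 2029-11-01.
The following Friday is 2029-11-02.
The following Monday is 2029-11-05.
The following Thursday is 2029-11-08.
Next Friday: 2029-11-09.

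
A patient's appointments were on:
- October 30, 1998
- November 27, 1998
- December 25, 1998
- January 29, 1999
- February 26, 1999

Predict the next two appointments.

March 26, 1999; April 30, 1999

All Fridays; the gaps (28, 28, 35, 28) vary with month length.
This is the last Friday of each month.
Last Friday of March 1999: March 26, 1999.
Last Friday of April 1999: April 30, 1999.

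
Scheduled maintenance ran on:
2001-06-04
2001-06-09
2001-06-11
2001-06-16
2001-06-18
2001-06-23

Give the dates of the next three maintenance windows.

2001-06-25, 2001-06-30, 2001-07-02

The gap pattern 5, 2, 5, 2, 5 repeats every 2 events.
These are the Mondays and Saturdays of each week.
Next Monday: 2001-06-25.
Next Saturday: 2001-06-30.
The following Monday is 2001-07-02.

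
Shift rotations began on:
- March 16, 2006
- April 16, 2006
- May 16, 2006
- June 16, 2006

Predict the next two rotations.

July 16, 2006; August 16, 2006

Each date is the 16th; the gaps (31, 30, 31) track the month lengths.
The rule is the 16th of each month.
Next: July 2006 → July 16, 2006.
August 2006: August 16, 2006.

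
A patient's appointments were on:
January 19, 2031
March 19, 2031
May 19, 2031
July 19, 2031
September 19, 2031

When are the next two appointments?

November 19, 2031; January 19, 2032

Each date is the 19th; the gaps (59, 61, 61, 62) track the month lengths.
The rule is the 19th of every 2 months.
November 2031: November 19, 2031.
January 2032: January 19, 2032.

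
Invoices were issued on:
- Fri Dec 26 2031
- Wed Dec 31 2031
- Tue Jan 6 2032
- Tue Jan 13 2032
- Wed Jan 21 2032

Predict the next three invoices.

Fri Jan 30 2032, Mon Feb 9 2032, Fri Feb 20 2032

Gaps: 5, 6, 7, 8 days — each gap is 1 larger than the previous one.
Next gap: 9 days. Wed Jan 21 2032 + 9 days = Fri Jan 30 2032.
Next gap: 10 days. Fri Jan 30 2032 + 10 days = Mon Feb 9 2032.
Next gap: 11 days. Mon Feb 9 2032 + 11 days = Fri Feb 20 2032.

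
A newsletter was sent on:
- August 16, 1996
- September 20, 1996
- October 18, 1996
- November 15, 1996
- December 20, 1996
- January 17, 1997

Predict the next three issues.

These are Fridays at 28- or 35-day spacing (35, 28, 28, 35, 28).
The pattern: 3rd Friday of the month.
3rd Friday of February 1997: February 21, 1997.
March 1997 — 3rd Friday is March 21, 1997.
April 1997 — 3rd Friday is April 18, 1997.

February 21, 1997; March 21, 1997; April 18, 1997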